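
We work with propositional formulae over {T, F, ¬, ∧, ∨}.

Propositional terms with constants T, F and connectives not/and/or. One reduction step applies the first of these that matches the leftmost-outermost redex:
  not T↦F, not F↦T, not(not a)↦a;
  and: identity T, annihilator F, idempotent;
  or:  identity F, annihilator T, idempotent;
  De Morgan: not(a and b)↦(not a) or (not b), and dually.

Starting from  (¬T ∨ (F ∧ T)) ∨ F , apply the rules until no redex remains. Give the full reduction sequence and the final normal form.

  start: (¬T ∨ (F ∧ T)) ∨ F
  [1] ¬T ∨ (F ∧ T)
  [2] F ∨ (F ∧ T)
  [3] F ∧ T
  [4] F

Answer: normal form = F  (in 4 steps)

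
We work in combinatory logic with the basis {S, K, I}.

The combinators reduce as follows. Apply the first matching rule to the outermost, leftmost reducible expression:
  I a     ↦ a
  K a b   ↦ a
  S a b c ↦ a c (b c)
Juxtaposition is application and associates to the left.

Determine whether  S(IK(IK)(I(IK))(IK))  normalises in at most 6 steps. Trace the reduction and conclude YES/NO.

  start: S(IK(IK)(I(IK))(IK))
  →1  S(K(IK)(I(IK))(IK))
  →2  S(IK(IK))
  →3  S(K(IK))
  →4  S(KK)

Answer: YES — reaches normal form S(KK) in 4 ≤ 6 steps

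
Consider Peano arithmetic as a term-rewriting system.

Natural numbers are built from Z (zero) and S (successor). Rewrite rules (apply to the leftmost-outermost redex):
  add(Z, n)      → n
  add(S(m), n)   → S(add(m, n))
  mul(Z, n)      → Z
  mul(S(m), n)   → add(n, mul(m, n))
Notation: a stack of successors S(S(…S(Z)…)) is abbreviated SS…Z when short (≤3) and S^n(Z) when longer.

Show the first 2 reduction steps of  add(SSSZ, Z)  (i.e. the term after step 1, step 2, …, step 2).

Answer: after 2 steps: S(S(add(SZ, Z)))

Working:
  start: add(SSSZ, Z)
  [1] S(add(SSZ, Z))
  [2] S(S(add(SZ, Z)))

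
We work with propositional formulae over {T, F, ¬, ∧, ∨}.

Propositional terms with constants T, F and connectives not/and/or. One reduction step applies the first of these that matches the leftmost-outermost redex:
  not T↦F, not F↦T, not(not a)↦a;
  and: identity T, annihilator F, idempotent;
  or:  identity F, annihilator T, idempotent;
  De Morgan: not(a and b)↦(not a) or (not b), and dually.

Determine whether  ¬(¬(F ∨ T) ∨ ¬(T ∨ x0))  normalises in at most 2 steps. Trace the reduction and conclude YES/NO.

Answer: NO — after 2 steps the term is (F ∨ T) ∧ ¬¬(T ∨ x0), not yet normal

Working:
  start: ¬(¬(F ∨ T) ∨ ¬(T ∨ x0))
  →1  ¬¬(F ∨ T) ∧ ¬¬(T ∨ x0)
  →2  (F ∨ T) ∧ ¬¬(T ∨ x0)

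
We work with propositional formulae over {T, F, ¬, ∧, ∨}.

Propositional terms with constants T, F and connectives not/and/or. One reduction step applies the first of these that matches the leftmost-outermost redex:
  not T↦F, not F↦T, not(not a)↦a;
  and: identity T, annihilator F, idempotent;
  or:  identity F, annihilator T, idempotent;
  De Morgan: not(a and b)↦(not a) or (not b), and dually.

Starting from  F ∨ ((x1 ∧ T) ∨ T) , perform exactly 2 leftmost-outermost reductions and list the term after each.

Answer: after 2 steps: T

Derivation:
  start: F ∨ ((x1 ∧ T) ∨ T)
  [1] (x1 ∧ T) ∨ T
  [2] T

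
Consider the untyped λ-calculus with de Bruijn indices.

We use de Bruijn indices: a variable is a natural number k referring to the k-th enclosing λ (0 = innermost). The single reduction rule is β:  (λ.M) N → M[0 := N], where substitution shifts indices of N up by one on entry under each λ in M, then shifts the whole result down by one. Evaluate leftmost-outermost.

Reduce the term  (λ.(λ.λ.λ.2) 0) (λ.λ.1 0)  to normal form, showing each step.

Answer: normal form = λ.λ.λ.λ.1 0  (in 2 steps)

Working:
  start: (λ.(λ.λ.λ.2) 0) (λ.λ.1 0)
  [1] (λ.λ.λ.2) (λ.λ.1 0)
  [2] λ.λ.λ.λ.1 0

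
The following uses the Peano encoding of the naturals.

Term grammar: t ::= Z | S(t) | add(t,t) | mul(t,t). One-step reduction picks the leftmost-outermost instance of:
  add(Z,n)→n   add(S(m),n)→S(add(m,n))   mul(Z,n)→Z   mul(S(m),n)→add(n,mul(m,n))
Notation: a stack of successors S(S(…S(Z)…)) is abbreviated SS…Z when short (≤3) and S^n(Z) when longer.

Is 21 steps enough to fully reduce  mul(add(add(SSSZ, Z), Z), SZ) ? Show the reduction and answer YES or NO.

  start: mul(add(add(SSSZ, Z), Z), SZ)
  →1  mul(add(S(add(SSZ, Z)), Z), SZ)
  →2  mul(S(add(add(SSZ, Z), Z)), SZ)
  →3  add(SZ, mul(add(add(SSZ, Z), Z), SZ))
  →4  S(add(Z, mul(add(add(SSZ, Z), Z), SZ)))
  →5  S(mul(add(add(SSZ, Z), Z), SZ))
  →6  S(mul(add(S(add(SZ, Z)), Z), SZ))
  →7  S(mul(S(add(add(SZ, Z), Z)), SZ))
  →8  S(add(SZ, mul(add(add(SZ, Z), Z), SZ)))
  →9  S(S(add(Z, mul(add(add(SZ, Z), Z), SZ))))
  →10  S(S(mul(add(add(SZ, Z), Z), SZ)))
  →11  S(S(mul(add(S(add(Z, Z)), Z), SZ)))
  →12  S(S(mul(S(add(add(Z, Z), Z)), SZ)))
  →13  S(S(add(SZ, mul(add(add(Z, Z), Z), SZ))))
  →14  S(S(S(add(Z, mul(add(add(Z, Z), Z), SZ)))))
  →15  S(S(S(mul(add(add(Z, Z), Z), SZ))))
  →16  S(S(S(mul(add(Z, Z), SZ))))
  →17  S(S(S(mul(Z, SZ))))
  →18  SSSZ

Answer: YES — reaches normal form SSSZ in 18 ≤ 21 steps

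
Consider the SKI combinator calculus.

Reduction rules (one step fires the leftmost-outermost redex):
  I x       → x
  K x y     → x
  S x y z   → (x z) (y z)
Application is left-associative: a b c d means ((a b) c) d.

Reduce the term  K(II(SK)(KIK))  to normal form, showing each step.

  start: K(II(SK)(KIK))
  step 1: K(I(SK)(KIK))
  step 2: K(SK(KIK))
  step 3: K(SKI)

Answer: normal form = K(SKI)  (in 3 steps)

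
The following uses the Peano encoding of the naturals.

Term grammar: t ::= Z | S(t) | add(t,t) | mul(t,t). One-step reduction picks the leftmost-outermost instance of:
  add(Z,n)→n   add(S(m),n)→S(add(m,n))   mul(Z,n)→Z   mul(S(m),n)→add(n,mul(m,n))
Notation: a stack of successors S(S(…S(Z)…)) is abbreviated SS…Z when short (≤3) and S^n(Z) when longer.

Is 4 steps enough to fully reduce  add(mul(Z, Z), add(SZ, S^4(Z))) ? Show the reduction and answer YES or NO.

  start: add(mul(Z, Z), add(SZ, S^4(Z)))
  step 1: add(Z, add(SZ, S^4(Z)))
  step 2: add(SZ, S^4(Z))
  step 3: S(add(Z, S^4(Z)))
  step 4: S^5(Z)

Answer: YES — reaches normal form S^5(Z) in 4 ≤ 4 steps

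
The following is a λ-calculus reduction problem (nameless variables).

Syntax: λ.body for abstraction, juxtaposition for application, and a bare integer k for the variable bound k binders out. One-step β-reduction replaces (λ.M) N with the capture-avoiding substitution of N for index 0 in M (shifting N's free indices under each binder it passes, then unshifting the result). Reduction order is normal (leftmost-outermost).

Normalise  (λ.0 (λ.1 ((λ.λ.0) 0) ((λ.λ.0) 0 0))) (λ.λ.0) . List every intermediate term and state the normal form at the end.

  start: (λ.0 (λ.1 ((λ.λ.0) 0) ((λ.λ.0) 0 0))) (λ.λ.0)
  →1  (λ.λ.0) (λ.(λ.λ.0) ((λ.λ.0) 0) ((λ.λ.0) 0 0))
  →2  λ.0

Answer: normal form = λ.0  (in 2 steps)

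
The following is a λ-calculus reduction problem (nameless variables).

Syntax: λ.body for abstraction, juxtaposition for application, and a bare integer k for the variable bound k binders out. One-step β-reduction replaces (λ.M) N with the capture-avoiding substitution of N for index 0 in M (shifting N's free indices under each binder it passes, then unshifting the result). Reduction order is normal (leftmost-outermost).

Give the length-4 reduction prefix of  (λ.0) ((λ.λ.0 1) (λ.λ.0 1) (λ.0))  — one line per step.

  start: (λ.0) ((λ.λ.0 1) (λ.λ.0 1) (λ.0))
  step 1: (λ.λ.0 1) (λ.λ.0 1) (λ.0)
  step 2: (λ.0 (λ.λ.0 1)) (λ.0)
  step 3: (λ.0) (λ.λ.0 1)
  step 4: λ.λ.0 1

Answer: after 4 steps: λ.λ.0 1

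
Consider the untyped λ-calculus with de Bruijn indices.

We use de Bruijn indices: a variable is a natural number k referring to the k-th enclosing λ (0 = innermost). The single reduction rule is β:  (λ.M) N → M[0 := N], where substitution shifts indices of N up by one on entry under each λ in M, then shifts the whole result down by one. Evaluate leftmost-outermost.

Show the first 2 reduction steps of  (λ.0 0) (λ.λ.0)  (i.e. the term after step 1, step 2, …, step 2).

  start: (λ.0 0) (λ.λ.0)
  →1  (λ.λ.0) (λ.λ.0)
  →2  λ.0

Answer: after 2 steps: λ.0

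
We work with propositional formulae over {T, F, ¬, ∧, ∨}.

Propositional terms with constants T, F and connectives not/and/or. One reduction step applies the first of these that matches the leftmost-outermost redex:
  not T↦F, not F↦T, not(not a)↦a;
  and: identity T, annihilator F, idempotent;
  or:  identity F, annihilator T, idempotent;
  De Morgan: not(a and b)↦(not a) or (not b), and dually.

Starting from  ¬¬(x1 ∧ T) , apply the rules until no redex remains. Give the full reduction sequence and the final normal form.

Answer: normal form = x1  (in 2 steps)

Derivation:
  start: ¬¬(x1 ∧ T)
  step 1: x1 ∧ T
  step 2: x1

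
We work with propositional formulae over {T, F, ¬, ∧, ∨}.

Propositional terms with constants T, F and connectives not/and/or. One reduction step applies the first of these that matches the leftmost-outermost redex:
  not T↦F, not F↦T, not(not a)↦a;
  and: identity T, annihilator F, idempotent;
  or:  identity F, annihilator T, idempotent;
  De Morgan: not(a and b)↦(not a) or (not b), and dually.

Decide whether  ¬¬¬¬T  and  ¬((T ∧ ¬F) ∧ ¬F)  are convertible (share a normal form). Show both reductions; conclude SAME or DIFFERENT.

Answer: DIFFERENT — A ⇓ T, B ⇓ F

Reduction:
Term A:
  start: ¬¬¬¬T
  [1] ¬¬T
  [2] T

Term B:
  start: ¬((T ∧ ¬F) ∧ ¬F)
  [1] ¬(T ∧ ¬F) ∨ ¬¬F
  [2] (¬T ∨ ¬¬F) ∨ ¬¬F
  [3] (F ∨ ¬¬F) ∨ ¬¬F
  [4] ¬¬F ∨ ¬¬F
  [5] ¬¬F
  [6] F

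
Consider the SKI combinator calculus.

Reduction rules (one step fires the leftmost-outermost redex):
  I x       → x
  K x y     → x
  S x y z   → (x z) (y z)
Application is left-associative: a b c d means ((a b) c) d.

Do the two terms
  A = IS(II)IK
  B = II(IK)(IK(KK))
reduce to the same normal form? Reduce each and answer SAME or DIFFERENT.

Term A:
  start: IS(II)IK
  →1  S(II)IK
  →2  IIK(IK)
  →3  IK(IK)
  →4  K(IK)
  →5  KK

Term B:
  start: II(IK)(IK(KK))
  →1  I(IK)(IK(KK))
  →2  IK(IK(KK))
  →3  K(IK(KK))
  →4  K(K(KK))

Answer: DIFFERENT — A ⇓ KK, B ⇓ K(K(KK))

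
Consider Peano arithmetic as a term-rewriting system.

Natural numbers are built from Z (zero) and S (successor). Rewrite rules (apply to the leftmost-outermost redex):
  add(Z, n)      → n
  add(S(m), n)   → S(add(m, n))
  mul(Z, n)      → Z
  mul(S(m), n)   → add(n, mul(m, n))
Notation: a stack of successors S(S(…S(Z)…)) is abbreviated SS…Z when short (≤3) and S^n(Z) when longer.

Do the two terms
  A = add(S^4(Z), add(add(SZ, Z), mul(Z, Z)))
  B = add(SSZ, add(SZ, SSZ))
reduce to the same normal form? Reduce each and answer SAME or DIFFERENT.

Answer: SAME — A ⇓ S^5(Z), B ⇓ S^5(Z)

Working:
Term A:
  start: add(S^4(Z), add(add(SZ, Z), mul(Z, Z)))
  →1  S(add(SSSZ, add(add(SZ, Z), mul(Z, Z))))
  →2  S(S(add(SSZ, add(add(SZ, Z), mul(Z, Z)))))
  →3  S(S(S(add(SZ, add(add(SZ, Z), mul(Z, Z))))))
  →4  S(S(S(S(add(Z, add(add(SZ, Z), mul(Z, Z)))))))
  →5  S(S(S(S(add(add(SZ, Z), mul(Z, Z))))))
  →6  S(S(S(S(add(S(add(Z, Z)), mul(Z, Z))))))
  →7  S(S(S(S(S(add(add(Z, Z), mul(Z, Z)))))))
  →8  S(S(S(S(S(add(Z, mul(Z, Z)))))))
  →9  S(S(S(S(S(mul(Z, Z))))))
  →10  S^5(Z)

Term B:
  start: add(SSZ, add(SZ, SSZ))
  →1  S(add(SZ, add(SZ, SSZ)))
  →2  S(S(add(Z, add(SZ, SSZ))))
  →3  S(S(add(SZ, SSZ)))
  →4  S(S(S(add(Z, SSZ))))
  →5  S^5(Z)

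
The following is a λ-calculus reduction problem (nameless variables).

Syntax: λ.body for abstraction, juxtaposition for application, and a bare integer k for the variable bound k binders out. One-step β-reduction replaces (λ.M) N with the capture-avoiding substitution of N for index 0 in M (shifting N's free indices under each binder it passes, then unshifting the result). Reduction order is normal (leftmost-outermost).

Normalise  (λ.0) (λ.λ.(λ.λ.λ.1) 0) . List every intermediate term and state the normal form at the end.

  start: (λ.0) (λ.λ.(λ.λ.λ.1) 0)
  step 1: λ.λ.(λ.λ.λ.1) 0
  step 2: λ.λ.λ.λ.1

Answer: normal form = λ.λ.λ.λ.1  (in 2 steps)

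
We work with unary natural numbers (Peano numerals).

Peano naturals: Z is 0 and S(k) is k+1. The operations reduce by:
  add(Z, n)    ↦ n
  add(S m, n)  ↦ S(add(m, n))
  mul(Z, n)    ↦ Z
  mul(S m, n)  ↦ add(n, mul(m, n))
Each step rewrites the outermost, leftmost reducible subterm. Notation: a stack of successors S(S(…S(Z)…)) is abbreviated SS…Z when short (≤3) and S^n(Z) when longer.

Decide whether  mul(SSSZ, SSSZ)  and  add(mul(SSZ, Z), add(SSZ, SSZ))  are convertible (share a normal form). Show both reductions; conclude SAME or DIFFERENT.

Answer: DIFFERENT — A ⇓ S^9(Z), B ⇓ S^4(Z)

Reduction:
Term A:
  start: mul(SSSZ, SSSZ)
  [1] add(SSSZ, mul(SSZ, SSSZ))
  [2] S(add(SSZ, mul(SSZ, SSSZ)))
  [3] S(S(add(SZ, mul(SSZ, SSSZ))))
  [4] S(S(S(add(Z, mul(SSZ, SSSZ)))))
  [5] S(S(S(mul(SSZ, SSSZ))))
  [6] S(S(S(add(SSSZ, mul(SZ, SSSZ)))))
  [7] S(S(S(S(add(SSZ, mul(SZ, SSSZ))))))
  [8] S(S(S(S(S(add(SZ, mul(SZ, SSSZ)))))))
  [9] S(S(S(S(S(S(add(Z, mul(SZ, SSSZ))))))))
  [10] S(S(S(S(S(S(mul(SZ, SSSZ)))))))
  [11] S(S(S(S(S(S(add(SSSZ, mul(Z, SSSZ))))))))
  [12] S(S(S(S(S(S(S(add(SSZ, mul(Z, SSSZ)))))))))
  [13] S(S(S(S(S(S(S(S(add(SZ, mul(Z, SSSZ))))))))))
  [14] S(S(S(S(S(S(S(S(S(add(Z, mul(Z, SSSZ)))))))))))
  [15] S(S(S(S(S(S(S(S(S(mul(Z, SSSZ))))))))))
  [16] S^9(Z)

Term B:
  start: add(mul(SSZ, Z), add(SSZ, SSZ))
  [1] add(add(Z, mul(SZ, Z)), add(SSZ, SSZ))
  [2] add(mul(SZ, Z), add(SSZ, SSZ))
  [3] add(add(Z, mul(Z, Z)), add(SSZ, SSZ))
  [4] add(mul(Z, Z), add(SSZ, SSZ))
  [5] add(Z, add(SSZ, SSZ))
  [6] add(SSZ, SSZ)
  [7] S(add(SZ, SSZ))
  [8] S(S(add(Z, SSZ)))
  [9] S^4(Z)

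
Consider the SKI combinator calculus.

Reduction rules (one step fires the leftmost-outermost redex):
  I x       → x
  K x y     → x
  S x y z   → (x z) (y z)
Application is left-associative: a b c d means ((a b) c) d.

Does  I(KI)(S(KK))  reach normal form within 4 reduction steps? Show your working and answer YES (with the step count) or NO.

  start: I(KI)(S(KK))
  [1] KI(S(KK))
  [2] I

Answer: YES — reaches normal form I in 2 ≤ 4 steps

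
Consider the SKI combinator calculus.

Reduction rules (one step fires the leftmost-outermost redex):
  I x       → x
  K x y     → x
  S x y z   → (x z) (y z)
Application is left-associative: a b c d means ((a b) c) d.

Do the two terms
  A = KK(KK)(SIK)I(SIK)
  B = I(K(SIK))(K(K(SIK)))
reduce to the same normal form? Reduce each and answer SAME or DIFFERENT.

Term A:
  start: KK(KK)(SIK)I(SIK)
  →1  K(SIK)I(SIK)
  →2  SIK(SIK)
  →3  I(SIK)(K(SIK))
  →4  SIK(K(SIK))
  →5  I(K(SIK))(K(K(SIK)))
  →6  K(SIK)(K(K(SIK)))
  →7  SIK

Term B:
  start: I(K(SIK))(K(K(SIK)))
  →1  K(SIK)(K(K(SIK)))
  →2  SIK

Answer: SAME — A ⇓ SIK, B ⇓ SIK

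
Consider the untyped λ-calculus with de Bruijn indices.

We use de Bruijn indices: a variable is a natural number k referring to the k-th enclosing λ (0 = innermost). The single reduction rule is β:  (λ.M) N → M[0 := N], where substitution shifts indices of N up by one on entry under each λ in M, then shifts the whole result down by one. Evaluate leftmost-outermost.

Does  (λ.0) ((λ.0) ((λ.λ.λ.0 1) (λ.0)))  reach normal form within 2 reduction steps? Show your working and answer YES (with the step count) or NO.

  start: (λ.0) ((λ.0) ((λ.λ.λ.0 1) (λ.0)))
  →1  (λ.0) ((λ.λ.λ.0 1) (λ.0))
  →2  (λ.λ.λ.0 1) (λ.0)

Answer: NO — after 2 steps the term is (λ.λ.λ.0 1) (λ.0), not yet normal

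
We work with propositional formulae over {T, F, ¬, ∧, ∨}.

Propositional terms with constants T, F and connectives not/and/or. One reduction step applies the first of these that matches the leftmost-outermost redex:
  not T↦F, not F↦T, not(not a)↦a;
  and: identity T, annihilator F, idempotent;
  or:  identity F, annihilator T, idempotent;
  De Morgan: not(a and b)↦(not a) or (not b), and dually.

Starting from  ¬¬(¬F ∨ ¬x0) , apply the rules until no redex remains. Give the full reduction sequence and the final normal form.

Answer: normal form = T  (in 3 steps)

Derivation:
  start: ¬¬(¬F ∨ ¬x0)
  [1] ¬F ∨ ¬x0
  [2] T ∨ ¬x0
  [3] T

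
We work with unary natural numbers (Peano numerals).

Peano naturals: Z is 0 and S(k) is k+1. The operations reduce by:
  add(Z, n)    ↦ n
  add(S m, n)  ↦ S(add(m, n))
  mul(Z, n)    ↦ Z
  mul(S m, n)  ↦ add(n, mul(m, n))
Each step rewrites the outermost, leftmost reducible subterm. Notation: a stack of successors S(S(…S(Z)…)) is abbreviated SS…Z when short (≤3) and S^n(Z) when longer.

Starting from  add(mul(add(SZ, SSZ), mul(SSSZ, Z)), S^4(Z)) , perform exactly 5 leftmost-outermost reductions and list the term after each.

Answer: after 5 steps: add(add(add(Z, mul(SZ, Z)), mul(add(Z, SSZ), mul(SSSZ, Z))), S^4(Z))

Derivation:
  start: add(mul(add(SZ, SSZ), mul(SSSZ, Z)), S^4(Z))
  [1] add(mul(S(add(Z, SSZ)), mul(SSSZ, Z)), S^4(Z))
  [2] add(add(mul(SSSZ, Z), mul(add(Z, SSZ), mul(SSSZ, Z))), S^4(Z))
  [3] add(add(add(Z, mul(SSZ, Z)), mul(add(Z, SSZ), mul(SSSZ, Z))), S^4(Z))
  [4] add(add(mul(SSZ, Z), mul(add(Z, SSZ), mul(SSSZ, Z))), S^4(Z))
  [5] add(add(add(Z, mul(SZ, Z)), mul(add(Z, SSZ), mul(SSSZ, Z))), S^4(Z))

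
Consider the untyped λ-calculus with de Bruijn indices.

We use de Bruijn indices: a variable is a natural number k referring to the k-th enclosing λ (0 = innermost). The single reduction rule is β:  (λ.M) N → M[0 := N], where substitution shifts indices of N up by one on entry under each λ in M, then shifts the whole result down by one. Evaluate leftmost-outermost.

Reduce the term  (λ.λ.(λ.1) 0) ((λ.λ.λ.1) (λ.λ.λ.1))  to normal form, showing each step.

Answer: normal form = λ.0  (in 2 steps)

Derivation:
  start: (λ.λ.(λ.1) 0) ((λ.λ.λ.1) (λ.λ.λ.1))
  [1] λ.(λ.1) 0
  [2] λ.0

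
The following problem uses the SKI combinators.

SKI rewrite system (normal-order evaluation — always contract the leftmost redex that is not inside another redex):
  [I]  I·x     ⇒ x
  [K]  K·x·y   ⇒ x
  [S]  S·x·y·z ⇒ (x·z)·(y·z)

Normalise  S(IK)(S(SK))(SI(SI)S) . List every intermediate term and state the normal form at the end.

Answer: normal form = S(SIS)  (in 5 steps)

Derivation:
  start: S(IK)(S(SK))(SI(SI)S)
  →1  IK(SI(SI)S)(S(SK)(SI(SI)S))
  →2  K(SI(SI)S)(S(SK)(SI(SI)S))
  →3  SI(SI)S
  →4  IS(SIS)
  →5  S(SIS)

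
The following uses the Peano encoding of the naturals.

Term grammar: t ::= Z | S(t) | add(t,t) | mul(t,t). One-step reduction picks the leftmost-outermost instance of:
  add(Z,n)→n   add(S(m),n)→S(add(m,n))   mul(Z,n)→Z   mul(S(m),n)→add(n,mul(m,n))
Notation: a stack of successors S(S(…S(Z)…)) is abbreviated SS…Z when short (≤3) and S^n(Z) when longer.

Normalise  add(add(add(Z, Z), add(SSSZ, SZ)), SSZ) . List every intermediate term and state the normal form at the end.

Answer: normal form = S^6(Z)  (in 11 steps)

Derivation:
  start: add(add(add(Z, Z), add(SSSZ, SZ)), SSZ)
  →1  add(add(Z, add(SSSZ, SZ)), SSZ)
  →2  add(add(SSSZ, SZ), SSZ)
  →3  add(S(add(SSZ, SZ)), SSZ)
  →4  S(add(add(SSZ, SZ), SSZ))
  →5  S(add(S(add(SZ, SZ)), SSZ))
  →6  S(S(add(add(SZ, SZ), SSZ)))
  →7  S(S(add(S(add(Z, SZ)), SSZ)))
  →8  S(S(S(add(add(Z, SZ), SSZ))))
  →9  S(S(S(add(SZ, SSZ))))
  →10  S(S(S(S(add(Z, SSZ)))))
  →11  S^6(Z)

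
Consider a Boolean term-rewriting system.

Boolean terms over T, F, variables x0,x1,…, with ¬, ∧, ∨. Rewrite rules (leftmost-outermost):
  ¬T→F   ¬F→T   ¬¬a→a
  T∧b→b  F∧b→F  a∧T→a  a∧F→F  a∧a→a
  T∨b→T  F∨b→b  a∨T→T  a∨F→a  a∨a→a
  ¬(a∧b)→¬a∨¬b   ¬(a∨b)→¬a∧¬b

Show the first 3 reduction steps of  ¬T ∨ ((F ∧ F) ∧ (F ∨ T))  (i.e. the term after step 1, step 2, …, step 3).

  start: ¬T ∨ ((F ∧ F) ∧ (F ∨ T))
  [1] F ∨ ((F ∧ F) ∧ (F ∨ T))
  [2] (F ∧ F) ∧ (F ∨ T)
  [3] F ∧ (F ∨ T)

Answer: after 3 steps: F ∧ (F ∨ T)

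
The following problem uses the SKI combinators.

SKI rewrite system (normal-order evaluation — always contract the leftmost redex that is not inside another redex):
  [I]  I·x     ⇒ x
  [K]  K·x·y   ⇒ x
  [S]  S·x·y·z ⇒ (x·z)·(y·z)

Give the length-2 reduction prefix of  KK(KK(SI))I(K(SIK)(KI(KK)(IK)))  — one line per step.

  start: KK(KK(SI))I(K(SIK)(KI(KK)(IK)))
  →1  KI(K(SIK)(KI(KK)(IK)))
  →2  I

Answer: after 2 steps: I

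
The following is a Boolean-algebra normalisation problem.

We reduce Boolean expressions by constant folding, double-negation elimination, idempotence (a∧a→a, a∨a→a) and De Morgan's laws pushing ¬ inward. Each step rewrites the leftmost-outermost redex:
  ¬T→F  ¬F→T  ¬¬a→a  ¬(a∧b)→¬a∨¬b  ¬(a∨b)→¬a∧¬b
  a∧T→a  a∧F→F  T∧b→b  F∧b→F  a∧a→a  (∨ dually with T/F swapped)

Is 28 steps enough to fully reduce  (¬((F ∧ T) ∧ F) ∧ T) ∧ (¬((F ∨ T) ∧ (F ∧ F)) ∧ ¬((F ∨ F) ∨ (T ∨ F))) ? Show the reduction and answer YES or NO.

  start: (¬((F ∧ T) ∧ F) ∧ T) ∧ (¬((F ∨ T) ∧ (F ∧ F)) ∧ ¬((F ∨ F) ∨ (T ∨ F)))
  →1  ¬((F ∧ T) ∧ F) ∧ (¬((F ∨ T) ∧ (F ∧ F)) ∧ ¬((F ∨ F) ∨ (T ∨ F)))
  →2  (¬(F ∧ T) ∨ ¬F) ∧ (¬((F ∨ T) ∧ (F ∧ F)) ∧ ¬((F ∨ F) ∨ (T ∨ F)))
  →3  ((¬F ∨ ¬T) ∨ ¬F) ∧ (¬((F ∨ T) ∧ (F ∧ F)) ∧ ¬((F ∨ F) ∨ (T ∨ F)))
  →4  ((T ∨ ¬T) ∨ ¬F) ∧ (¬((F ∨ T) ∧ (F ∧ F)) ∧ ¬((F ∨ F) ∨ (T ∨ F)))
  →5  (T ∨ ¬F) ∧ (¬((F ∨ T) ∧ (F ∧ F)) ∧ ¬((F ∨ F) ∨ (T ∨ F)))
  →6  T ∧ (¬((F ∨ T) ∧ (F ∧ F)) ∧ ¬((F ∨ F) ∨ (T ∨ F)))
  →7  ¬((F ∨ T) ∧ (F ∧ F)) ∧ ¬((F ∨ F) ∨ (T ∨ F))
  →8  (¬(F ∨ T) ∨ ¬(F ∧ F)) ∧ ¬((F ∨ F) ∨ (T ∨ F))
  →9  ((¬F ∧ ¬T) ∨ ¬(F ∧ F)) ∧ ¬((F ∨ F) ∨ (T ∨ F))
  →10  ((T ∧ ¬T) ∨ ¬(F ∧ F)) ∧ ¬((F ∨ F) ∨ (T ∨ F))
  →11  (¬T ∨ ¬(F ∧ F)) ∧ ¬((F ∨ F) ∨ (T ∨ F))
  →12  (F ∨ ¬(F ∧ F)) ∧ ¬((F ∨ F) ∨ (T ∨ F))
  →13  ¬(F ∧ F) ∧ ¬((F ∨ F) ∨ (T ∨ F))
  →14  (¬F ∨ ¬F) ∧ ¬((F ∨ F) ∨ (T ∨ F))
  →15  ¬F ∧ ¬((F ∨ F) ∨ (T ∨ F))
  →16  T ∧ ¬((F ∨ F) ∨ (T ∨ F))
  →17  ¬((F ∨ F) ∨ (T ∨ F))
  →18  ¬(F ∨ F) ∧ ¬(T ∨ F)
  →19  (¬F ∧ ¬F) ∧ ¬(T ∨ F)
  →20  ¬F ∧ ¬(T ∨ F)
  →21  T ∧ ¬(T ∨ F)
  →22  ¬(T ∨ F)
  →23  ¬T ∧ ¬F
  →24  F ∧ ¬F
  →25  F

Answer: YES — reaches normal form F in 25 ≤ 28 steps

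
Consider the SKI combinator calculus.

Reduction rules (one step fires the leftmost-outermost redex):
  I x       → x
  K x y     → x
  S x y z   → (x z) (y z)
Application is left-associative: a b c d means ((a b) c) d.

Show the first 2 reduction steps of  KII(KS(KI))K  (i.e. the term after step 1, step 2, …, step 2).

  start: KII(KS(KI))K
  →1  I(KS(KI))K
  →2  KS(KI)K

Answer: after 2 steps: KS(KI)K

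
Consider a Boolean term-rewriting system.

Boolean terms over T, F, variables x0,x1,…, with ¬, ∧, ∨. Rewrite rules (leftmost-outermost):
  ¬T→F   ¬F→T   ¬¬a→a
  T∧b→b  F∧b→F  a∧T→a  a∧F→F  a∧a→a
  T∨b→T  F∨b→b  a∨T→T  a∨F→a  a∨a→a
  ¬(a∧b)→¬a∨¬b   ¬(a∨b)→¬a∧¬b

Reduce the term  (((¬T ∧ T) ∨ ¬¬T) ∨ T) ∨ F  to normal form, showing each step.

Answer: normal form = T  (in 2 steps)

Reduction:
  start: (((¬T ∧ T) ∨ ¬¬T) ∨ T) ∨ F
  [1] ((¬T ∧ T) ∨ ¬¬T) ∨ T
  [2] T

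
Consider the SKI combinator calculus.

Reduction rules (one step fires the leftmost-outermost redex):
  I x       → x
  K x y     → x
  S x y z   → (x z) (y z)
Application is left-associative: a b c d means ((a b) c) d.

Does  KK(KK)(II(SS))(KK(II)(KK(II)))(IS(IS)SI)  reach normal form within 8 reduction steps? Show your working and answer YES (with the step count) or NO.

Answer: YES — reaches normal form SS(SI(SI)) in 7 ≤ 8 steps

Reduction:
  start: KK(KK)(II(SS))(KK(II)(KK(II)))(IS(IS)SI)
  step 1: K(II(SS))(KK(II)(KK(II)))(IS(IS)SI)
  step 2: II(SS)(IS(IS)SI)
  step 3: I(SS)(IS(IS)SI)
  step 4: SS(IS(IS)SI)
  step 5: SS(S(IS)SI)
  step 6: SS(ISI(SI))
  step 7: SS(SI(SI))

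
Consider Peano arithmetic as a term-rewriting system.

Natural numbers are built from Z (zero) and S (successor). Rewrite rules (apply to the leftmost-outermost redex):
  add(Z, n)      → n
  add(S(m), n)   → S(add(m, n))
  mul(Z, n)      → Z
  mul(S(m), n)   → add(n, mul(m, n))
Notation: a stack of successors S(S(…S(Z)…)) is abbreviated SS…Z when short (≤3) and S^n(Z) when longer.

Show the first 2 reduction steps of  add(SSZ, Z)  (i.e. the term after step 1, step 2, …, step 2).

  start: add(SSZ, Z)
  →1  S(add(SZ, Z))
  →2  S(S(add(Z, Z)))

Answer: after 2 steps: S(S(add(Z, Z)))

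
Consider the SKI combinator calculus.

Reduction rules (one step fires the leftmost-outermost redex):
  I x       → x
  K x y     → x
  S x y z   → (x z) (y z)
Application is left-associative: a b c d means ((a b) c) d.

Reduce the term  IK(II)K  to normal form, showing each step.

  start: IK(II)K
  [1] K(II)K
  [2] II
  [3] I

Answer: normal form = I  (in 3 steps)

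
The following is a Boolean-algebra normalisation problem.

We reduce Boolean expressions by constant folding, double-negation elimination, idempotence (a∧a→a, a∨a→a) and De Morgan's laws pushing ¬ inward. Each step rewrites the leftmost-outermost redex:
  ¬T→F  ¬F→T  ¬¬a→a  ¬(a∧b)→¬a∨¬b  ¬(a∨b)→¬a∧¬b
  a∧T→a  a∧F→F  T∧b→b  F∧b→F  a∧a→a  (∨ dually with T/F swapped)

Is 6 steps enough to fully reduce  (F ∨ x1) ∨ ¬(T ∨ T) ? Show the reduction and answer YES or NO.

  start: (F ∨ x1) ∨ ¬(T ∨ T)
  [1] x1 ∨ ¬(T ∨ T)
  [2] x1 ∨ (¬T ∧ ¬T)
  [3] x1 ∨ ¬T
  [4] x1 ∨ F
  [5] x1

Answer: YES — reaches normal form x1 in 5 ≤ 6 steps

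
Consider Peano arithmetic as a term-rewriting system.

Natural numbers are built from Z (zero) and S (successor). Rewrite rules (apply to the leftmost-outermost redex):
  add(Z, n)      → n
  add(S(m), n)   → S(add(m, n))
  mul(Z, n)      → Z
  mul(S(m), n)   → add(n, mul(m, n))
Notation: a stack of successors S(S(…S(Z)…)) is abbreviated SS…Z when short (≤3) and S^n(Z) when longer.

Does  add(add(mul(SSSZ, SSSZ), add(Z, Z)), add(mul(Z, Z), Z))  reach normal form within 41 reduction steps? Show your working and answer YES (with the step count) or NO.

  start: add(add(mul(SSSZ, SSSZ), add(Z, Z)), add(mul(Z, Z), Z))
  [1] add(add(add(SSSZ, mul(SSZ, SSSZ)), add(Z, Z)), add(mul(Z, Z), Z))
  [2] add(add(S(add(SSZ, mul(SSZ, SSSZ))), add(Z, Z)), add(mul(Z, Z), Z))
  [3] add(S(add(add(SSZ, mul(SSZ, SSSZ)), add(Z, Z))), add(mul(Z, Z), Z))
  [4] S(add(add(add(SSZ, mul(SSZ, SSSZ)), add(Z, Z)), add(mul(Z, Z), Z)))
  [5] S(add(add(S(add(SZ, mul(SSZ, SSSZ))), add(Z, Z)), add(mul(Z, Z), Z)))
  [6] S(add(S(add(add(SZ, mul(SSZ, SSSZ)), add(Z, Z))), add(mul(Z, Z), Z)))
  [7] S(S(add(add(add(SZ, mul(SSZ, SSSZ)), add(Z, Z)), add(mul(Z, Z), Z))))
  [8] S(S(add(add(S(add(Z, mul(SSZ, SSSZ))), add(Z, Z)), add(mul(Z, Z), Z))))
  [9] S(S(add(S(add(add(Z, mul(SSZ, SSSZ)), add(Z, Z))), add(mul(Z, Z), Z))))
  [10] S(S(S(add(add(add(Z, mul(SSZ, SSSZ)), add(Z, Z)), add(mul(Z, Z), Z)))))
  [11] S(S(S(add(add(mul(SSZ, SSSZ), add(Z, Z)), add(mul(Z, Z), Z)))))
  [12] S(S(S(add(add(add(SSSZ, mul(SZ, SSSZ)), add(Z, Z)), add(mul(Z, Z), Z)))))
  [13] S(S(S(add(add(S(add(SSZ, mul(SZ, SSSZ))), add(Z, Z)), add(mul(Z, Z), Z)))))
  [14] S(S(S(add(S(add(add(SSZ, mul(SZ, SSSZ)), add(Z, Z))), add(mul(Z, Z), Z)))))
  [15] S(S(S(S(add(add(add(SSZ, mul(SZ, SSSZ)), add(Z, Z)), add(mul(Z, Z), Z))))))
  [16] S(S(S(S(add(add(S(add(SZ, mul(SZ, SSSZ))), add(Z, Z)), add(mul(Z, Z), Z))))))
  [17] S(S(S(S(add(S(add(add(SZ, mul(SZ, SSSZ)), add(Z, Z))), add(mul(Z, Z), Z))))))
  [18] S(S(S(S(S(add(add(add(SZ, mul(SZ, SSSZ)), add(Z, Z)), add(mul(Z, Z), Z)))))))
  [19] S(S(S(S(S(add(add(S(add(Z, mul(SZ, SSSZ))), add(Z, Z)), add(mul(Z, Z), Z)))))))
  [20] S(S(S(S(S(add(S(add(add(Z, mul(SZ, SSSZ)), add(Z, Z))), add(mul(Z, Z), Z)))))))
  [21] S(S(S(S(S(S(add(add(add(Z, mul(SZ, SSSZ)), add(Z, Z)), add(mul(Z, Z), Z))))))))
  [22] S(S(S(S(S(S(add(add(mul(SZ, SSSZ), add(Z, Z)), add(mul(Z, Z), Z))))))))
  [23] S(S(S(S(S(S(add(add(add(SSSZ, mul(Z, SSSZ)), add(Z, Z)), add(mul(Z, Z), Z))))))))
  [24] S(S(S(S(S(S(add(add(S(add(SSZ, mul(Z, SSSZ))), add(Z, Z)), add(mul(Z, Z), Z))))))))
  [25] S(S(S(S(S(S(add(S(add(add(SSZ, mul(Z, SSSZ)), add(Z, Z))), add(mul(Z, Z), Z))))))))
  [26] S(S(S(S(S(S(S(add(add(add(SSZ, mul(Z, SSSZ)), add(Z, Z)), add(mul(Z, Z), Z)))))))))
  [27] S(S(S(S(S(S(S(add(add(S(add(SZ, mul(Z, SSSZ))), add(Z, Z)), add(mul(Z, Z), Z)))))))))
  [28] S(S(S(S(S(S(S(add(S(add(add(SZ, mul(Z, SSSZ)), add(Z, Z))), add(mul(Z, Z), Z)))))))))
  [29] S(S(S(S(S(S(S(S(add(add(add(SZ, mul(Z, SSSZ)), add(Z, Z)), add(mul(Z, Z), Z))))))))))
  [30] S(S(S(S(S(S(S(S(add(add(S(add(Z, mul(Z, SSSZ))), add(Z, Z)), add(mul(Z, Z), Z))))))))))
  [31] S(S(S(S(S(S(S(S(add(S(add(add(Z, mul(Z, SSSZ)), add(Z, Z))), add(mul(Z, Z), Z))))))))))
  [32] S(S(S(S(S(S(S(S(S(add(add(add(Z, mul(Z, SSSZ)), add(Z, Z)), add(mul(Z, Z), Z)))))))))))
  [33] S(S(S(S(S(S(S(S(S(add(add(mul(Z, SSSZ), add(Z, Z)), add(mul(Z, Z), Z)))))))))))
  [34] S(S(S(S(S(S(S(S(S(add(add(Z, add(Z, Z)), add(mul(Z, Z), Z)))))))))))
  [35] S(S(S(S(S(S(S(S(S(add(add(Z, Z), add(mul(Z, Z), Z)))))))))))
  [36] S(S(S(S(S(S(S(S(S(add(Z, add(mul(Z, Z), Z)))))))))))
  [37] S(S(S(S(S(S(S(S(S(add(mul(Z, Z), Z))))))))))
  [38] S(S(S(S(S(S(S(S(S(add(Z, Z))))))))))
  [39] S^9(Z)

Answer: YES — reaches normal form S^9(Z) in 39 ≤ 41 steps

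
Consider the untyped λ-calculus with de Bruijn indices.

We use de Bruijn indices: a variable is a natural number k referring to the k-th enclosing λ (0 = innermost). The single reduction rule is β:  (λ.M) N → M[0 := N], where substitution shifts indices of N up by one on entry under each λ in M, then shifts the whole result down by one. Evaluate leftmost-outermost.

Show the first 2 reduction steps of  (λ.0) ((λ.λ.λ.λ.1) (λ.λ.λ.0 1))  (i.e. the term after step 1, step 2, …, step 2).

  start: (λ.0) ((λ.λ.λ.λ.1) (λ.λ.λ.0 1))
  step 1: (λ.λ.λ.λ.1) (λ.λ.λ.0 1)
  step 2: λ.λ.λ.1

Answer: after 2 steps: λ.λ.λ.1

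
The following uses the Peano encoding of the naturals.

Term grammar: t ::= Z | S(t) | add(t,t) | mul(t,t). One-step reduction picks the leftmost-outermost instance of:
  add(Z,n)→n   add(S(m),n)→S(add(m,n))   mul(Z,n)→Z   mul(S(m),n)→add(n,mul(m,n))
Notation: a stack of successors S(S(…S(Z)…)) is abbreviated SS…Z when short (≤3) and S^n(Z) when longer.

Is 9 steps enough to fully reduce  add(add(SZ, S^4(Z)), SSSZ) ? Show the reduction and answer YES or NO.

  start: add(add(SZ, S^4(Z)), SSSZ)
  step 1: add(S(add(Z, S^4(Z))), SSSZ)
  step 2: S(add(add(Z, S^4(Z)), SSSZ))
  step 3: S(add(S^4(Z), SSSZ))
  step 4: S(S(add(SSSZ, SSSZ)))
  step 5: S(S(S(add(SSZ, SSSZ))))
  step 6: S(S(S(S(add(SZ, SSSZ)))))
  step 7: S(S(S(S(S(add(Z, SSSZ))))))
  step 8: S^8(Z)

Answer: YES — reaches normal form S^8(Z) in 8 ≤ 9 steps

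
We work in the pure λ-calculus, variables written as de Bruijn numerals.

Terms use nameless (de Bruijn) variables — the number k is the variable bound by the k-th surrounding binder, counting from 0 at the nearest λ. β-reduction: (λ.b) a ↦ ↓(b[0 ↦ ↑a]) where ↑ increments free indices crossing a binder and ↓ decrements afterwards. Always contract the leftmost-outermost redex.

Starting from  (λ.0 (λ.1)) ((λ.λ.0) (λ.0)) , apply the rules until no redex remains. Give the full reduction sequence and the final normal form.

Answer: normal form = λ.λ.0  (in 4 steps)

Reduction:
  start: (λ.0 (λ.1)) ((λ.λ.0) (λ.0))
  →1  (λ.λ.0) (λ.0) (λ.(λ.λ.0) (λ.0))
  →2  (λ.0) (λ.(λ.λ.0) (λ.0))
  →3  λ.(λ.λ.0) (λ.0)
  →4  λ.λ.0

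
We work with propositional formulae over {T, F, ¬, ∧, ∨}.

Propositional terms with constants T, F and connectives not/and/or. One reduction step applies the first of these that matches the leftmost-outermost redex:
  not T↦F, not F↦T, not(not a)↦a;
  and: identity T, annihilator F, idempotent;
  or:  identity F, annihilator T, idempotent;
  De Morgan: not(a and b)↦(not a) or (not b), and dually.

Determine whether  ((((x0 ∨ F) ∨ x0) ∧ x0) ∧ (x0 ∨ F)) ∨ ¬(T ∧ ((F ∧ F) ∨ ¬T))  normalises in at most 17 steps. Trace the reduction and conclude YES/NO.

  start: ((((x0 ∨ F) ∨ x0) ∧ x0) ∧ (x0 ∨ F)) ∨ ¬(T ∧ ((F ∧ F) ∨ ¬T))
  →1  (((x0 ∨ x0) ∧ x0) ∧ (x0 ∨ F)) ∨ ¬(T ∧ ((F ∧ F) ∨ ¬T))
  →2  ((x0 ∧ x0) ∧ (x0 ∨ F)) ∨ ¬(T ∧ ((F ∧ F) ∨ ¬T))
  →3  (x0 ∧ (x0 ∨ F)) ∨ ¬(T ∧ ((F ∧ F) ∨ ¬T))
  →4  (x0 ∧ x0) ∨ ¬(T ∧ ((F ∧ F) ∨ ¬T))
  →5  x0 ∨ ¬(T ∧ ((F ∧ F) ∨ ¬T))
  →6  x0 ∨ (¬T ∨ ¬((F ∧ F) ∨ ¬T))
  →7  x0 ∨ (F ∨ ¬((F ∧ F) ∨ ¬T))
  →8  x0 ∨ ¬((F ∧ F) ∨ ¬T)
  →9  x0 ∨ (¬(F ∧ F) ∧ ¬¬T)
  →10  x0 ∨ ((¬F ∨ ¬F) ∧ ¬¬T)
  →11  x0 ∨ (¬F ∧ ¬¬T)
  →12  x0 ∨ (T ∧ ¬¬T)
  →13  x0 ∨ ¬¬T
  →14  x0 ∨ T
  →15  T

Answer: YES — reaches normal form T in 15 ≤ 17 steps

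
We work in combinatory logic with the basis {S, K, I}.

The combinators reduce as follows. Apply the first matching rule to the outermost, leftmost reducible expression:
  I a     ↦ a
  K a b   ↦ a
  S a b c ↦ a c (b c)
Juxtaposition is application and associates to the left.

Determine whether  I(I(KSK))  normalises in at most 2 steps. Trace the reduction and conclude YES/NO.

Answer: NO — after 2 steps the term is KSK, not yet normal

Reduction:
  start: I(I(KSK))
  [1] I(KSK)
  [2] KSK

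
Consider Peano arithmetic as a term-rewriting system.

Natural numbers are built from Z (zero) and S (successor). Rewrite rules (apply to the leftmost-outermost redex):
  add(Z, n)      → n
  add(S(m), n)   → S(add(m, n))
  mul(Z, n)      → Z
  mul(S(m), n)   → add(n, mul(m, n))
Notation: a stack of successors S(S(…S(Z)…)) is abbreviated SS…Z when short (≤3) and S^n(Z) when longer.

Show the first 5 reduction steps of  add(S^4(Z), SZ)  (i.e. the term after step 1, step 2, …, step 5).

  start: add(S^4(Z), SZ)
  step 1: S(add(SSSZ, SZ))
  step 2: S(S(add(SSZ, SZ)))
  step 3: S(S(S(add(SZ, SZ))))
  step 4: S(S(S(S(add(Z, SZ)))))
  step 5: S^5(Z)

Answer: after 5 steps: S^5(Z)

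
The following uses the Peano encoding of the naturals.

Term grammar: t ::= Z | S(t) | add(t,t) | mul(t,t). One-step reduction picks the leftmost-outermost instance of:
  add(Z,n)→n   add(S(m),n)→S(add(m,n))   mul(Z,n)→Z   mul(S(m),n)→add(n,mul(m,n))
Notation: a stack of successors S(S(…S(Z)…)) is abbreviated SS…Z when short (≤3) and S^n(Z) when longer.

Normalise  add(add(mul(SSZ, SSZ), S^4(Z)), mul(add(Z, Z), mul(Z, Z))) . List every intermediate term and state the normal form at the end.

Answer: normal form = S^8(Z)  (in 25 steps)

Reduction:
  start: add(add(mul(SSZ, SSZ), S^4(Z)), mul(add(Z, Z), mul(Z, Z)))
  →1  add(add(add(SSZ, mul(SZ, SSZ)), S^4(Z)), mul(add(Z, Z), mul(Z, Z)))
  →2  add(add(S(add(SZ, mul(SZ, SSZ))), S^4(Z)), mul(add(Z, Z), mul(Z, Z)))
  →3  add(S(add(add(SZ, mul(SZ, SSZ)), S^4(Z))), mul(add(Z, Z), mul(Z, Z)))
  →4  S(add(add(add(SZ, mul(SZ, SSZ)), S^4(Z)), mul(add(Z, Z), mul(Z, Z))))
  →5  S(add(add(S(add(Z, mul(SZ, SSZ))), S^4(Z)), mul(add(Z, Z), mul(Z, Z))))
  →6  S(add(S(add(add(Z, mul(SZ, SSZ)), S^4(Z))), mul(add(Z, Z), mul(Z, Z))))
  →7  S(S(add(add(add(Z, mul(SZ, SSZ)), S^4(Z)), mul(add(Z, Z), mul(Z, Z)))))
  →8  S(S(add(add(mul(SZ, SSZ), S^4(Z)), mul(add(Z, Z), mul(Z, Z)))))
  →9  S(S(add(add(add(SSZ, mul(Z, SSZ)), S^4(Z)), mul(add(Z, Z), mul(Z, Z)))))
  →10  S(S(add(add(S(add(SZ, mul(Z, SSZ))), S^4(Z)), mul(add(Z, Z), mul(Z, Z)))))
  →11  S(S(add(S(add(add(SZ, mul(Z, SSZ)), S^4(Z))), mul(add(Z, Z), mul(Z, Z)))))
  →12  S(S(S(add(add(add(SZ, mul(Z, SSZ)), S^4(Z)), mul(add(Z, Z), mul(Z, Z))))))
  →13  S(S(S(add(add(S(add(Z, mul(Z, SSZ))), S^4(Z)), mul(add(Z, Z), mul(Z, Z))))))
  →14  S(S(S(add(S(add(add(Z, mul(Z, SSZ)), S^4(Z))), mul(add(Z, Z), mul(Z, Z))))))
  →15  S(S(S(S(add(add(add(Z, mul(Z, SSZ)), S^4(Z)), mul(add(Z, Z), mul(Z, Z)))))))
  →16  S(S(S(S(add(add(mul(Z, SSZ), S^4(Z)), mul(add(Z, Z), mul(Z, Z)))))))
  →17  S(S(S(S(add(add(Z, S^4(Z)), mul(add(Z, Z), mul(Z, Z)))))))
  →18  S(S(S(S(add(S^4(Z), mul(add(Z, Z), mul(Z, Z)))))))
  →19  S(S(S(S(S(add(SSSZ, mul(add(Z, Z), mul(Z, Z))))))))
  →20  S(S(S(S(S(S(add(SSZ, mul(add(Z, Z), mul(Z, Z)))))))))
  →21  S(S(S(S(S(S(S(add(SZ, mul(add(Z, Z), mul(Z, Z))))))))))
  →22  S(S(S(S(S(S(S(S(add(Z, mul(add(Z, Z), mul(Z, Z)))))))))))
  →23  S(S(S(S(S(S(S(S(mul(add(Z, Z), mul(Z, Z))))))))))
  →24  S(S(S(S(S(S(S(S(mul(Z, mul(Z, Z))))))))))
  →25  S^8(Z)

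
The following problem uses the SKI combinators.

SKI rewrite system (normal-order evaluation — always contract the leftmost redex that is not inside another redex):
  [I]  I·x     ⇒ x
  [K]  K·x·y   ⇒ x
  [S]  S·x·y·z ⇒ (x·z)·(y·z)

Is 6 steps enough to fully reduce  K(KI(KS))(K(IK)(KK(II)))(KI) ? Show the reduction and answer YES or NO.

Answer: YES — reaches normal form KI in 3 ≤ 6 steps

Reduction:
  start: K(KI(KS))(K(IK)(KK(II)))(KI)
  step 1: KI(KS)(KI)
  step 2: I(KI)
  step 3: KI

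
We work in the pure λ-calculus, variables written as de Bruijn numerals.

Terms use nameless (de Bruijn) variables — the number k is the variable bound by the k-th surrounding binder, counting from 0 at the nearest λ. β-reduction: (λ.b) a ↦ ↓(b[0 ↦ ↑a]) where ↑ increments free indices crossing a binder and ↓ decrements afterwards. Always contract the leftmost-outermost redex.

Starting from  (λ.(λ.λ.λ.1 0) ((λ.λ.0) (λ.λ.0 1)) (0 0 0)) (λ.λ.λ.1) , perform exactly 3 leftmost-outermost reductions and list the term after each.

  start: (λ.(λ.λ.λ.1 0) ((λ.λ.0) (λ.λ.0 1)) (0 0 0)) (λ.λ.λ.1)
  step 1: (λ.λ.λ.1 0) ((λ.λ.0) (λ.λ.0 1)) ((λ.λ.λ.1) (λ.λ.λ.1) (λ.λ.λ.1))
  step 2: (λ.λ.1 0) ((λ.λ.λ.1) (λ.λ.λ.1) (λ.λ.λ.1))
  step 3: λ.(λ.λ.λ.1) (λ.λ.λ.1) (λ.λ.λ.1) 0

Answer: after 3 steps: λ.(λ.λ.λ.1) (λ.λ.λ.1) (λ.λ.λ.1) 0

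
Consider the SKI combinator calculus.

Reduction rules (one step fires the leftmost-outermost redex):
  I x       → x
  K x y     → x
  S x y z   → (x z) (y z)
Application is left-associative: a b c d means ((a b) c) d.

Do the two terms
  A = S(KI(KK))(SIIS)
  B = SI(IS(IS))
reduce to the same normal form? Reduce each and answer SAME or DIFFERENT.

Term A:
  start: S(KI(KK))(SIIS)
  [1] SI(SIIS)
  [2] SI(IS(IS))
  [3] SI(S(IS))
  [4] SI(SS)

Term B:
  start: SI(IS(IS))
  [1] SI(S(IS))
  [2] SI(SS)

Answer: SAME — A ⇓ SI(SS), B ⇓ SI(SS)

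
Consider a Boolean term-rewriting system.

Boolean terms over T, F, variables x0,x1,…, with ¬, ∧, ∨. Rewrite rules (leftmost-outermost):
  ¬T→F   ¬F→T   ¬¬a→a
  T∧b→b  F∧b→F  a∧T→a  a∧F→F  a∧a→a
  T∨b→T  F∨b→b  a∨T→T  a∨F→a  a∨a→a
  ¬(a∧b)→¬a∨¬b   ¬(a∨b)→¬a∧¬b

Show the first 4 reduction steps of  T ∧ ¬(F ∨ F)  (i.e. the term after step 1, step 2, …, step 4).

Answer: after 4 steps: T

Working:
  start: T ∧ ¬(F ∨ F)
  step 1: ¬(F ∨ F)
  step 2: ¬F ∧ ¬F
  step 3: ¬F
  step 4: T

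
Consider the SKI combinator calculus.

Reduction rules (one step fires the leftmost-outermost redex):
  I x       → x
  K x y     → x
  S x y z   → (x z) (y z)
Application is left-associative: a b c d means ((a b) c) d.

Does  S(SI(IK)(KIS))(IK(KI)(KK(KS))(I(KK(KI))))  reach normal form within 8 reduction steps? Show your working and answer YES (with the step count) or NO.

  start: S(SI(IK)(KIS))(IK(KI)(KK(KS))(I(KK(KI))))
  →1  S(I(KIS)(IK(KIS)))(IK(KI)(KK(KS))(I(KK(KI))))
  →2  S(KIS(IK(KIS)))(IK(KI)(KK(KS))(I(KK(KI))))
  →3  S(I(IK(KIS)))(IK(KI)(KK(KS))(I(KK(KI))))
  →4  S(IK(KIS))(IK(KI)(KK(KS))(I(KK(KI))))
  →5  S(K(KIS))(IK(KI)(KK(KS))(I(KK(KI))))
  →6  S(KI)(IK(KI)(KK(KS))(I(KK(KI))))
  →7  S(KI)(K(KI)(KK(KS))(I(KK(KI))))
  →8  S(KI)(KI(I(KK(KI))))

Answer: NO — after 8 steps the term is S(KI)(KI(I(KK(KI)))), not yet normal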